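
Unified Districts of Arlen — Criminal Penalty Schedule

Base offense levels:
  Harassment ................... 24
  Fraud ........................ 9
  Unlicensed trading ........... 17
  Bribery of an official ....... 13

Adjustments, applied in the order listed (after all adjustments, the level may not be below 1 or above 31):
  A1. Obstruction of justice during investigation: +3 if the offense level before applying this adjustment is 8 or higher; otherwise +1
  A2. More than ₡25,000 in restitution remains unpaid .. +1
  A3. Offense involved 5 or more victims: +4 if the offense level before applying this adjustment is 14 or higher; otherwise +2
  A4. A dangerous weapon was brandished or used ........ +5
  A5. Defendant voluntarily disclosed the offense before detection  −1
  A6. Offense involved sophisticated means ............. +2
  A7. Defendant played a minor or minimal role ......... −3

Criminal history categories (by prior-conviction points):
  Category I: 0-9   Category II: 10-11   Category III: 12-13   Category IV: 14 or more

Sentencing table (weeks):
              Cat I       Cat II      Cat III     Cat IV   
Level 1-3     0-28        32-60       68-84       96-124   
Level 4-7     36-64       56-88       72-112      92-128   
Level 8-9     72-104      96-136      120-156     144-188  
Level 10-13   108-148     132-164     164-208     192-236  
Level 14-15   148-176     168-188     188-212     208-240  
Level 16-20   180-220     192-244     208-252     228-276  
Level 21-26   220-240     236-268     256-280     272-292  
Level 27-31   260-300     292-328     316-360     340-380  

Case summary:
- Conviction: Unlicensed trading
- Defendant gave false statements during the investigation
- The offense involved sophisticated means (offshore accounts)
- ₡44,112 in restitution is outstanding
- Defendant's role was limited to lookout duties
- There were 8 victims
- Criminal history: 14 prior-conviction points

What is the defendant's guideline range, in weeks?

Base offense level for unlicensed trading: 17.
A1 applies (level before this adjustment is 17 ≥ 8, so +3): 17 + 3 = 20.
A2 applies: 20 + 1 = 21.
A3 applies (level before this adjustment is 21 ≥ 14, so +4): 21 + 4 = 25.
A6 applies: 25 + 2 = 27.
A7 applies: 27 − 3 = 24.
Final offense level: 24.
Criminal history: 14 prior points → Category IV (14+).
Level 24 falls in the 21-26 band.
Grid: Level 21-26 × Category IV = 272-292 weeks.

272-292 weeks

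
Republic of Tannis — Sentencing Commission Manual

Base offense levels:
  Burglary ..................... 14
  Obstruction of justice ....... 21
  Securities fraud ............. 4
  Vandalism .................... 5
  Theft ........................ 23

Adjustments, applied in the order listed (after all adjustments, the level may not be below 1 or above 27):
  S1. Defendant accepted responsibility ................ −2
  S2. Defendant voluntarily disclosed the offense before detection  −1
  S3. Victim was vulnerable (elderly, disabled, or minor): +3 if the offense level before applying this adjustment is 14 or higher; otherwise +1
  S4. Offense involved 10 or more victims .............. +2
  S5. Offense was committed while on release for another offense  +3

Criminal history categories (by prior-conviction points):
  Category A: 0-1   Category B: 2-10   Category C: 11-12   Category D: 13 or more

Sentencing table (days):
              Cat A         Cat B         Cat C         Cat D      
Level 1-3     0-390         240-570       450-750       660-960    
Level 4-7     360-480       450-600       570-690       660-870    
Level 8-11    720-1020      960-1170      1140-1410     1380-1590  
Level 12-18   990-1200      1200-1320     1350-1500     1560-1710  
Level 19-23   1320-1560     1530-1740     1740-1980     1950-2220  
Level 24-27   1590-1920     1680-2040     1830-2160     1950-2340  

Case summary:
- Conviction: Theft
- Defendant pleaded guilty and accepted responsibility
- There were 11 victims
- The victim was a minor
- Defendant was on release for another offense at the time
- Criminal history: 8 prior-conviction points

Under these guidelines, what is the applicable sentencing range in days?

1680-2040 days

Base offense level for theft: 23.
S1 applies: 23 − 2 = 21.
S3 applies (level before this adjustment is 21 ≥ 14, so +3): 21 + 3 = 24.
S4 applies: 24 + 2 = 26.
S5 applies: 26 + 3 = 29.
Level 29 exceeds the maximum of 27; capped at 27.
Final offense level: 27.
Criminal history: 8 prior points → Category B (2-10).
Level 27 falls in the 24-27 band.
Grid: Level 24-27 × Category B = 1680-2040 days.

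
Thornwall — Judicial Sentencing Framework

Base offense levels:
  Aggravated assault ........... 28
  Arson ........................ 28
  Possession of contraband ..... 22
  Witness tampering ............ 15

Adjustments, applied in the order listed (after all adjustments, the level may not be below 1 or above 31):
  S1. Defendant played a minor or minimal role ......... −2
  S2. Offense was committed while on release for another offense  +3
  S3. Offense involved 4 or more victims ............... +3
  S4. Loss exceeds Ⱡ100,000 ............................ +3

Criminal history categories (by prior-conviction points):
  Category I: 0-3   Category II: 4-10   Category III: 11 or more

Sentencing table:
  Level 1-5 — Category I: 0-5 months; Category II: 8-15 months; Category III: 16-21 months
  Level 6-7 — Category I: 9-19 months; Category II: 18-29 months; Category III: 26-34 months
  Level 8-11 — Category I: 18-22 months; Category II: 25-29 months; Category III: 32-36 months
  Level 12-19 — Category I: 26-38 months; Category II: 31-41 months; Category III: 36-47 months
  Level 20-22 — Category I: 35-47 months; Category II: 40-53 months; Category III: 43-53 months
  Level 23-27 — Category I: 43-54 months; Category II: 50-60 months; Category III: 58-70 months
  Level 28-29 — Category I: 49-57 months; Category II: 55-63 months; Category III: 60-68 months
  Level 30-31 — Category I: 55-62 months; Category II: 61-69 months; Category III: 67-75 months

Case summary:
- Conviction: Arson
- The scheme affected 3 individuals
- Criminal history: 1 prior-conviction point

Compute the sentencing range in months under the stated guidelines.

49-57 months

Base offense level for arson: 28.
Final offense level: 28.
Criminal history: 1 prior point → Category I (0-3).
Level 28 falls in the 28-29 band.
Grid: Level 28-29 × Category I = 49-57 months.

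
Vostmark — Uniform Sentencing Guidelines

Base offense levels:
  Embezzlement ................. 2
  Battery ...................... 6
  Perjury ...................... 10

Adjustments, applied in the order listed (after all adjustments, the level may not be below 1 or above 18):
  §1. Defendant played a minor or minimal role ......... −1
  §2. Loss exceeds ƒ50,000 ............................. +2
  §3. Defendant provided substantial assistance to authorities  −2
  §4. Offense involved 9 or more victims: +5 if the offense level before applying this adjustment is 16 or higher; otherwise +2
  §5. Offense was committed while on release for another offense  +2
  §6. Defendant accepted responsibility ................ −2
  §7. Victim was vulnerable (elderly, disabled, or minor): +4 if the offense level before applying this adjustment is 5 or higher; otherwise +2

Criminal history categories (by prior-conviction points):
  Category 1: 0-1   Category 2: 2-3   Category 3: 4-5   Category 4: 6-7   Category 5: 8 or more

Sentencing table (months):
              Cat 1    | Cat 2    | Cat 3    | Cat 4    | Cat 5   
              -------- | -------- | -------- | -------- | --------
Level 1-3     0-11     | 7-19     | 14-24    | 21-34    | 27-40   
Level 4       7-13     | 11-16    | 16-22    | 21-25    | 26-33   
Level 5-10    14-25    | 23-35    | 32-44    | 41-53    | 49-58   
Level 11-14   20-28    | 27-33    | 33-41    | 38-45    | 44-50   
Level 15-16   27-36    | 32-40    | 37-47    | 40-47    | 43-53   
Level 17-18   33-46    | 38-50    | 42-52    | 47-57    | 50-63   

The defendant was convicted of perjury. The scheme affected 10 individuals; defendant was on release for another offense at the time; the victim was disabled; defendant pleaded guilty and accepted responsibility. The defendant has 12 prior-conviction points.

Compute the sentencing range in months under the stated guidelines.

43-53 months

Base offense level for perjury: 10.
§2 does not apply.
§3 does not apply.
§4 applies (level before this adjustment is 10 < 16, so +2): 10 + 2 = 12.
§5 applies: 12 + 2 = 14.
§6 applies: 14 − 2 = 12.
§7 applies (level before this adjustment is 12 ≥ 5, so +4): 12 + 4 = 16.
Final offense level: 16.
Criminal history: 12 prior points → Category 5 (8+).
Level 16 falls in the 15-16 band.
Grid: Level 15-16 × Category 5 = 43-53 months.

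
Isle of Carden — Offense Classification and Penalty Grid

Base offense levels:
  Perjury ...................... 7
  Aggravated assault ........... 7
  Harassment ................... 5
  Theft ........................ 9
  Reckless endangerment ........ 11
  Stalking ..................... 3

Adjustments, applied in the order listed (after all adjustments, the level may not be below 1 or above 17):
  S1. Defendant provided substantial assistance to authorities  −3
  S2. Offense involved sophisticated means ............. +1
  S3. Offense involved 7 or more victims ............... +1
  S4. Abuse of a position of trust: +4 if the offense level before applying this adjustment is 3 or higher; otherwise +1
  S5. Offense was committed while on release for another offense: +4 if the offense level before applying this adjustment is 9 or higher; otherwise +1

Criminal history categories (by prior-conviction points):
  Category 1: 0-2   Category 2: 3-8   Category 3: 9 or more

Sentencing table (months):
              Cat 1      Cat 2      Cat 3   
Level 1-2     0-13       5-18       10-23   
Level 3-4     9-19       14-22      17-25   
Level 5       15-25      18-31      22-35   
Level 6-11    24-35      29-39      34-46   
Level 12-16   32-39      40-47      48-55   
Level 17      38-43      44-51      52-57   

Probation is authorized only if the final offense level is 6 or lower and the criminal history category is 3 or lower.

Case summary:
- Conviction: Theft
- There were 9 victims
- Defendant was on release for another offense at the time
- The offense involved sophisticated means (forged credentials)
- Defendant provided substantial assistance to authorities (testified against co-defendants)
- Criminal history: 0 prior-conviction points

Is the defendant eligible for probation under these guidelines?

Base offense level for theft: 9.
S1 applies: 9 − 3 = 6.
S2 applies: 6 + 1 = 7.
S3 applies: 7 + 1 = 8.
S4 does not apply.
S5 applies (level before this adjustment is 8 < 9, so +1): 8 + 1 = 9.
Final offense level: 9.
Criminal history: 0 prior points → Category 1 (0-2).
Level 9 falls in the 6-11 band.
Grid: Level 6-11 × Category 1 = 24-35 months.
Probation check: level 9 > 6 and category 1 ≤ 3 → not eligible.

No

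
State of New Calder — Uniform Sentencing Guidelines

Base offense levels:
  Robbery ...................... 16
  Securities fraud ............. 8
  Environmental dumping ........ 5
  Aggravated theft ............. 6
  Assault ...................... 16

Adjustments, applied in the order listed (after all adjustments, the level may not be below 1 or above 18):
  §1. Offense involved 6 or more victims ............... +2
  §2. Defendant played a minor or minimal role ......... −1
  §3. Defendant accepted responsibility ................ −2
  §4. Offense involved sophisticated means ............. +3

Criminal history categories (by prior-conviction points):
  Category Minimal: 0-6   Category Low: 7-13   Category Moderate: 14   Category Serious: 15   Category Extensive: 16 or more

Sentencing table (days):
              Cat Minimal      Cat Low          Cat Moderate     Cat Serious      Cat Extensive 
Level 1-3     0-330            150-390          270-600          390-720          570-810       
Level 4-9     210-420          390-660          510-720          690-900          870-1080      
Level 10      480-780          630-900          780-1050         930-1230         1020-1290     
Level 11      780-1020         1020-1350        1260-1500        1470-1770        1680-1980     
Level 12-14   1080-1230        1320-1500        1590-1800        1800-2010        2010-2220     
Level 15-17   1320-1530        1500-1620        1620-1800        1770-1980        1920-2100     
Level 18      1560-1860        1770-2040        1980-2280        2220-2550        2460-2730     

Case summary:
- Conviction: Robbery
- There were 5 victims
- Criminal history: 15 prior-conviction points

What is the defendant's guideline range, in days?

1770-1980 days

Base offense level for robbery: 16.
Final offense level: 16.
Criminal history: 15 prior points → Category Serious (15).
Level 16 falls in the 15-17 band.
Grid: Level 15-17 × Category Serious = 1770-1980 days.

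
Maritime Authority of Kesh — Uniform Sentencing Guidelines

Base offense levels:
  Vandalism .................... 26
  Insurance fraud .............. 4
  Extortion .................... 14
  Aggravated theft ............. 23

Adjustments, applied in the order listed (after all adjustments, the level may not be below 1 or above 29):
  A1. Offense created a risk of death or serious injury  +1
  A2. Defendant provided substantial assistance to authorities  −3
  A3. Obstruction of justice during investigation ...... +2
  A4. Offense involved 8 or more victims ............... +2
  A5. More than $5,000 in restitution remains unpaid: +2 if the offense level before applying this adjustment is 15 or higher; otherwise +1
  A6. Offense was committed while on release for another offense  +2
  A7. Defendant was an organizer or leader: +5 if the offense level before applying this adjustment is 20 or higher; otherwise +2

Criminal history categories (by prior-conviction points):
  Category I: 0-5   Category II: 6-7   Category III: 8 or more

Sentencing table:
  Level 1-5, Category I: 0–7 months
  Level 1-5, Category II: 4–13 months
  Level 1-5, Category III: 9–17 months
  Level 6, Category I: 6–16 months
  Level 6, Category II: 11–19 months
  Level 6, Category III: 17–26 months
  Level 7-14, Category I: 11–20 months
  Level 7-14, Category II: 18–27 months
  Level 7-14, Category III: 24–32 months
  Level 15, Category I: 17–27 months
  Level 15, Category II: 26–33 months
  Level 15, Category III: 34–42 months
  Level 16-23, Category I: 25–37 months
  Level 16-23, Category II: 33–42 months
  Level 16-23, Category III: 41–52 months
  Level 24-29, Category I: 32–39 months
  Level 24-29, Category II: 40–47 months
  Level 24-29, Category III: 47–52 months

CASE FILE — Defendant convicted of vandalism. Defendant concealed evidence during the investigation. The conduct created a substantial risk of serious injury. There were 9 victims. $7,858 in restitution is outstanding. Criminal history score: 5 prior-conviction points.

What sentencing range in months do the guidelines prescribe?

Base offense level for vandalism: 26.
A1 applies: 26 + 1 = 27.
A2 does not apply.
A3 applies: 27 + 2 = 29.
A4 applies: 29 + 2 = 31.
A5 applies (level before this adjustment is 31 ≥ 15, so +2): 31 + 2 = 33.
Level 33 exceeds the maximum of 29; capped at 29.
Final offense level: 29.
Criminal history: 5 prior points → Category I (0-5).
Level 29 falls in the 24-29 band.
Grid: Level 24-29 × Category I = 32-39 months.

32-39 months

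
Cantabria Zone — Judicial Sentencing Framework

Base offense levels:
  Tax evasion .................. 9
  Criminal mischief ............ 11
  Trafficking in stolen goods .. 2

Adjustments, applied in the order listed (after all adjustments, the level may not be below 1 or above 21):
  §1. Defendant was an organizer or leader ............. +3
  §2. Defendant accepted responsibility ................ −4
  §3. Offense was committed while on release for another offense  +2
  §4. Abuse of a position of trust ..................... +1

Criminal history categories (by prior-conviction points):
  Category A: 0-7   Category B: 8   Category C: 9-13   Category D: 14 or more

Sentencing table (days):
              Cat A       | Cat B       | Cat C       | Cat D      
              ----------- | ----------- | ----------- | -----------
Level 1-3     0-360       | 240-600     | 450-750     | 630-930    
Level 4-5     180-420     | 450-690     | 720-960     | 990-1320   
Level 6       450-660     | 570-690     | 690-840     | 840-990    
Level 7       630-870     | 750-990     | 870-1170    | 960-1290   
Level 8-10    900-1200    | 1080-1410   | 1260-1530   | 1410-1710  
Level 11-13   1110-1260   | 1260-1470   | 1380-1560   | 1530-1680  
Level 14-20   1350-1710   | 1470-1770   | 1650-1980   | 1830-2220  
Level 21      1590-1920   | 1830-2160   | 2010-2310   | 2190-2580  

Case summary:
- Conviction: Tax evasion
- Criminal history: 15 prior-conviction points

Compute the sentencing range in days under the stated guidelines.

1410-1710 days

Base offense level for tax evasion: 9.
Final offense level: 9.
Criminal history: 15 prior points → Category D (14+).
Level 9 falls in the 8-10 band.
Grid: Level 8-10 × Category D = 1410-1710 days.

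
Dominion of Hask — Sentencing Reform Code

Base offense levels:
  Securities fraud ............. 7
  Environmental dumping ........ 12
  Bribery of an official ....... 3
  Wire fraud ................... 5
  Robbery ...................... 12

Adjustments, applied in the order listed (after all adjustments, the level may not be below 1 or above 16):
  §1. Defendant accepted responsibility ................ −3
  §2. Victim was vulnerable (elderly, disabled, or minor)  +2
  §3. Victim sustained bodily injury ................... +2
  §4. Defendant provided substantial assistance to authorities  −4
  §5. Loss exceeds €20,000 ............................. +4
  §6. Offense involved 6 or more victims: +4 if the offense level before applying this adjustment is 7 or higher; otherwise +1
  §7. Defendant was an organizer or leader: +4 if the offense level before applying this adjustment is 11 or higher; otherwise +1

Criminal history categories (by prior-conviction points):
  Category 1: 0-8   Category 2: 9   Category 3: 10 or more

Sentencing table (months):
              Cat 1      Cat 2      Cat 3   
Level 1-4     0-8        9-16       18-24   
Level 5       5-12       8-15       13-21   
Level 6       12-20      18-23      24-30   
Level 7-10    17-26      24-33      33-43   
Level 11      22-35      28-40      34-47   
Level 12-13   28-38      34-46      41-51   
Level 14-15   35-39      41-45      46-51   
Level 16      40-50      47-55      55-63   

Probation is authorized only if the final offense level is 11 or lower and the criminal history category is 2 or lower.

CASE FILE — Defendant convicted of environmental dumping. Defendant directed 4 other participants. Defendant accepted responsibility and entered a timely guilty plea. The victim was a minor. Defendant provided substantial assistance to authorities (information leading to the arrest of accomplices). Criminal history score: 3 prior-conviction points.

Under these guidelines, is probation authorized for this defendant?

Yes

Base offense level for environmental dumping: 12.
§1 applies: 12 − 3 = 9.
§2 applies: 9 + 2 = 11.
§3 does not apply.
§4 applies: 11 − 4 = 7.
§5 does not apply.
§7 applies (level before this adjustment is 7 < 11, so +1): 7 + 1 = 8.
Final offense level: 8.
Criminal history: 3 prior points → Category 1 (0-8).
Level 8 falls in the 7-10 band.
Grid: Level 7-10 × Category 1 = 17-26 months.
Probation check: level 8 ≤ 11 and category 1 ≤ 2 → eligible.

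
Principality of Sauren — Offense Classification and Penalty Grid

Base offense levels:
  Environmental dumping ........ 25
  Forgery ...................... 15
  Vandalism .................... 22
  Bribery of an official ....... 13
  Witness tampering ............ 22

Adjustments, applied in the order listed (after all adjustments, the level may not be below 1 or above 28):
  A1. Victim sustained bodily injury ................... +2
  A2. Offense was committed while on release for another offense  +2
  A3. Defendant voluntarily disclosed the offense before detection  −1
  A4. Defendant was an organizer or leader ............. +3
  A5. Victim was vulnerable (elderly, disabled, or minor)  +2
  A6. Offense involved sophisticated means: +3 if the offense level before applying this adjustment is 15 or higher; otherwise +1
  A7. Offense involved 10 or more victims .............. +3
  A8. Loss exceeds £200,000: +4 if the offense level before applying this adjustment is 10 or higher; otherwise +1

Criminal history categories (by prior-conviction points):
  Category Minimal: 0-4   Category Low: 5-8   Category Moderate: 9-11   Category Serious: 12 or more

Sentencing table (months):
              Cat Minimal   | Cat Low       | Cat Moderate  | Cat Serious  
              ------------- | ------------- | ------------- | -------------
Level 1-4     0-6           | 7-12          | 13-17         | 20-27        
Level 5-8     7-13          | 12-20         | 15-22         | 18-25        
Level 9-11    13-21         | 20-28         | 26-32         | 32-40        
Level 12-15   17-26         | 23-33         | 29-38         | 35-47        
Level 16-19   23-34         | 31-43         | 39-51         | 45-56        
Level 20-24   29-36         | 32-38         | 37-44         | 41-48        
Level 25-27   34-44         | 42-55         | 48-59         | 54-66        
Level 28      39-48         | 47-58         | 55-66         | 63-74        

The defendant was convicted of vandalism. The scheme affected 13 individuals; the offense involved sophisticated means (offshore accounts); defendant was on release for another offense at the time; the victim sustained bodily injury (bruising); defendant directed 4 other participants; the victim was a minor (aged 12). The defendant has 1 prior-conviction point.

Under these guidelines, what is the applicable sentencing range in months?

39-48 months

Base offense level for vandalism: 22.
A1 applies: 22 + 2 = 24.
A2 applies: 24 + 2 = 26.
A4 applies: 26 + 3 = 29.
A5 applies: 29 + 2 = 31.
A6 applies (level before this adjustment is 31 ≥ 15, so +3): 31 + 3 = 34.
A7 applies: 34 + 3 = 37.
A8 does not apply.
Level 37 exceeds the maximum of 28; capped at 28.
Final offense level: 28.
Criminal history: 1 prior point → Category Minimal (0-4).
Level 28 falls in the 28 band.
Grid: Level 28 × Category Minimal = 39-48 months.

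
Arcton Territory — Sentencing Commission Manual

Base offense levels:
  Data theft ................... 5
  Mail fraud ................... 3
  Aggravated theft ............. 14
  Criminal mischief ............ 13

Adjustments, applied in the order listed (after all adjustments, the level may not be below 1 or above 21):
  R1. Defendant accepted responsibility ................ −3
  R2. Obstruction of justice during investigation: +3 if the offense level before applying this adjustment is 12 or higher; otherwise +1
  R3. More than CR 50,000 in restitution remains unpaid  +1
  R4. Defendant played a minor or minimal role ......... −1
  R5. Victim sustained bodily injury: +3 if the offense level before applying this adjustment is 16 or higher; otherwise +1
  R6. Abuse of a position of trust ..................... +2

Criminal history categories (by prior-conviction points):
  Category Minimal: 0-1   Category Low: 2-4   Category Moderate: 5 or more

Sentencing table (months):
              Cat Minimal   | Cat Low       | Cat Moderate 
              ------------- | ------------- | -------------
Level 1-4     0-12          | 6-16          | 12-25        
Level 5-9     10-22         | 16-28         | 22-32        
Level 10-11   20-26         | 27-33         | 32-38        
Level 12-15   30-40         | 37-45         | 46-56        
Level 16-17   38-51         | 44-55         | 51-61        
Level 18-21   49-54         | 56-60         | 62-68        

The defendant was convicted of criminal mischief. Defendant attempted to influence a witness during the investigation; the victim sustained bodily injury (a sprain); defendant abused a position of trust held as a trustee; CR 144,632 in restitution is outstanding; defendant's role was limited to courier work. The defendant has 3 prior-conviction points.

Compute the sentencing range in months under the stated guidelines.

56-60 months

Base offense level for criminal mischief: 13.
R1 does not apply.
R2 applies (level before this adjustment is 13 ≥ 12, so +3): 13 + 3 = 16.
R3 applies: 16 + 1 = 17.
R4 applies: 17 − 1 = 16.
R5 applies (level before this adjustment is 16 ≥ 16, so +3): 16 + 3 = 19.
R6 applies: 19 + 2 = 21.
Final offense level: 21.
Criminal history: 3 prior points → Category Low (2-4).
Level 21 falls in the 18-21 band.
Grid: Level 18-21 × Category Low = 56-60 months.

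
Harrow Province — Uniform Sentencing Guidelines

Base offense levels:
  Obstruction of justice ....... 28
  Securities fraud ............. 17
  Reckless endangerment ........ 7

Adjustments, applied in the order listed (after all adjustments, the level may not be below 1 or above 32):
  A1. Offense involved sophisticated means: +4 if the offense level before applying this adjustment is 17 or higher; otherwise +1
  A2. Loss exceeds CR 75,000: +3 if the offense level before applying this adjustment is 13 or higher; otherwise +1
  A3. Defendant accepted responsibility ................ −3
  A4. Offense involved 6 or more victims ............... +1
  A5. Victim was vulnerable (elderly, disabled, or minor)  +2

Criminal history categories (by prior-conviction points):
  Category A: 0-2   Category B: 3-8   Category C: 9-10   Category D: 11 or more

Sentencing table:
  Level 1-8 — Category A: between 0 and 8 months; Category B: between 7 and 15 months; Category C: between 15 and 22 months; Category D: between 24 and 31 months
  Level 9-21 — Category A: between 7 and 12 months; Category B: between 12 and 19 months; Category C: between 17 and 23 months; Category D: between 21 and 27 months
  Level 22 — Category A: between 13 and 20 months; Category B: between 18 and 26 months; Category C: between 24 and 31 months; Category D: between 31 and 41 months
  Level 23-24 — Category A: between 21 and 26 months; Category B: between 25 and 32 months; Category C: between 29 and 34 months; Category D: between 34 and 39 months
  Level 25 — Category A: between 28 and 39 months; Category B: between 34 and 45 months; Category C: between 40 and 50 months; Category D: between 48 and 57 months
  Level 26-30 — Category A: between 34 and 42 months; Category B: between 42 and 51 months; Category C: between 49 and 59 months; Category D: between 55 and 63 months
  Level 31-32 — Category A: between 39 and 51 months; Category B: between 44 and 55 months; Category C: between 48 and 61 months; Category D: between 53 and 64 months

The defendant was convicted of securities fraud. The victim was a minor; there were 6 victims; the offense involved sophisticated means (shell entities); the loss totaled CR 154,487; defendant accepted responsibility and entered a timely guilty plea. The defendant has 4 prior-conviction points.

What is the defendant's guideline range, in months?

Base offense level for securities fraud: 17.
A1 applies (level before this adjustment is 17 ≥ 17, so +4): 17 + 4 = 21.
A2 applies (level before this adjustment is 21 ≥ 13, so +3): 21 + 3 = 24.
A3 applies: 24 − 3 = 21.
A4 applies: 21 + 1 = 22.
A5 applies: 22 + 2 = 24.
Final offense level: 24.
Criminal history: 4 prior points → Category B (3-8).
Level 24 falls in the 23-24 band.
Grid: Level 23-24 × Category B = 25-32 months.

25-32 months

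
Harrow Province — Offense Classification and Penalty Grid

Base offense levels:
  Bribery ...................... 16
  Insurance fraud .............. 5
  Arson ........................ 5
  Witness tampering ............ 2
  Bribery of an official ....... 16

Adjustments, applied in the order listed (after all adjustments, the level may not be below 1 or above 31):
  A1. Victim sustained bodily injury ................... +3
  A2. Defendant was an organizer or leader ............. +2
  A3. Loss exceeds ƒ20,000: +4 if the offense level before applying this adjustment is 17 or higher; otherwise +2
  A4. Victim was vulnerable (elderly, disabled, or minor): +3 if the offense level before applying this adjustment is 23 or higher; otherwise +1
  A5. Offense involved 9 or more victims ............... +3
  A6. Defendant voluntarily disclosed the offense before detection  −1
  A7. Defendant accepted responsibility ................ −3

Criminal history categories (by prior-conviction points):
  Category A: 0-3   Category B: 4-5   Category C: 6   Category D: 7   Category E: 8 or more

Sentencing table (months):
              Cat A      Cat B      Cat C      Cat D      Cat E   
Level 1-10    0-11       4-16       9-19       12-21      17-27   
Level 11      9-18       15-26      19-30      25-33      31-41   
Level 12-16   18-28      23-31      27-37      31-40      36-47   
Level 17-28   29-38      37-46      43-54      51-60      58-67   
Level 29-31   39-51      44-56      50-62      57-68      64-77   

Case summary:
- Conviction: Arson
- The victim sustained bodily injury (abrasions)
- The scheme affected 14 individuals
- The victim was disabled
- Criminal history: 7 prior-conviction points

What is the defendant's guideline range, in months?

31-40 months

Base offense level for arson: 5.
A1 applies: 5 + 3 = 8.
A2 does not apply.
A3 does not apply.
A4 applies (level before this adjustment is 8 < 23, so +1): 8 + 1 = 9.
A5 applies: 9 + 3 = 12.
A6 does not apply.
A7 does not apply.
Final offense level: 12.
Criminal history: 7 prior points → Category D (7).
Level 12 falls in the 12-16 band.
Grid: Level 12-16 × Category D = 31-40 months.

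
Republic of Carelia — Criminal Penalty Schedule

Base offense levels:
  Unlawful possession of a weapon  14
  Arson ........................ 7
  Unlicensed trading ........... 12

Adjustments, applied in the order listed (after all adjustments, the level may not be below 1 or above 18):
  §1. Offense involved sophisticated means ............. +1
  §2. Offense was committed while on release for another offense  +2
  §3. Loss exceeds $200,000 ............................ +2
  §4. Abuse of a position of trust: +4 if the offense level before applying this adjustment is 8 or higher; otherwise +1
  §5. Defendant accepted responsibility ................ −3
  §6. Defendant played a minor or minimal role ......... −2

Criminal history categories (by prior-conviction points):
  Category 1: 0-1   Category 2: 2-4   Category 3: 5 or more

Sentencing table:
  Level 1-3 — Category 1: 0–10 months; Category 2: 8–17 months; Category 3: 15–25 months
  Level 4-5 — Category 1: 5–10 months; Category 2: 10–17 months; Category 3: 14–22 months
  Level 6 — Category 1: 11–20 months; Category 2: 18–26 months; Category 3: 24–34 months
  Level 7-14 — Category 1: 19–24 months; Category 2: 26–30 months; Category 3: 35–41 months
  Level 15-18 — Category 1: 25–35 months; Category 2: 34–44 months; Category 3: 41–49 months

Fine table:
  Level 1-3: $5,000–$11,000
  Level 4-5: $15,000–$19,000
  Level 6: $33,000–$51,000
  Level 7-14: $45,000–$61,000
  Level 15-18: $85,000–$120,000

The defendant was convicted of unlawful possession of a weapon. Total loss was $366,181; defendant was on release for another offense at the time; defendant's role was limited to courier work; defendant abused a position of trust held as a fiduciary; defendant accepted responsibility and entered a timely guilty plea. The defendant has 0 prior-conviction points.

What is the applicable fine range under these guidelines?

$85,000–$120,000

Base offense level for unlawful possession of a weapon: 14.
§1 does not apply.
§2 applies: 14 + 2 = 16.
§3 applies: 16 + 2 = 18.
§4 applies (level before this adjustment is 18 ≥ 8, so +4): 18 + 4 = 22.
§5 applies: 22 − 3 = 19.
§6 applies: 19 − 2 = 17.
Final offense level: 17.
Level 17 falls in the 15-18 band.
Fine table: Level 15-18 → $85,000–$120,000.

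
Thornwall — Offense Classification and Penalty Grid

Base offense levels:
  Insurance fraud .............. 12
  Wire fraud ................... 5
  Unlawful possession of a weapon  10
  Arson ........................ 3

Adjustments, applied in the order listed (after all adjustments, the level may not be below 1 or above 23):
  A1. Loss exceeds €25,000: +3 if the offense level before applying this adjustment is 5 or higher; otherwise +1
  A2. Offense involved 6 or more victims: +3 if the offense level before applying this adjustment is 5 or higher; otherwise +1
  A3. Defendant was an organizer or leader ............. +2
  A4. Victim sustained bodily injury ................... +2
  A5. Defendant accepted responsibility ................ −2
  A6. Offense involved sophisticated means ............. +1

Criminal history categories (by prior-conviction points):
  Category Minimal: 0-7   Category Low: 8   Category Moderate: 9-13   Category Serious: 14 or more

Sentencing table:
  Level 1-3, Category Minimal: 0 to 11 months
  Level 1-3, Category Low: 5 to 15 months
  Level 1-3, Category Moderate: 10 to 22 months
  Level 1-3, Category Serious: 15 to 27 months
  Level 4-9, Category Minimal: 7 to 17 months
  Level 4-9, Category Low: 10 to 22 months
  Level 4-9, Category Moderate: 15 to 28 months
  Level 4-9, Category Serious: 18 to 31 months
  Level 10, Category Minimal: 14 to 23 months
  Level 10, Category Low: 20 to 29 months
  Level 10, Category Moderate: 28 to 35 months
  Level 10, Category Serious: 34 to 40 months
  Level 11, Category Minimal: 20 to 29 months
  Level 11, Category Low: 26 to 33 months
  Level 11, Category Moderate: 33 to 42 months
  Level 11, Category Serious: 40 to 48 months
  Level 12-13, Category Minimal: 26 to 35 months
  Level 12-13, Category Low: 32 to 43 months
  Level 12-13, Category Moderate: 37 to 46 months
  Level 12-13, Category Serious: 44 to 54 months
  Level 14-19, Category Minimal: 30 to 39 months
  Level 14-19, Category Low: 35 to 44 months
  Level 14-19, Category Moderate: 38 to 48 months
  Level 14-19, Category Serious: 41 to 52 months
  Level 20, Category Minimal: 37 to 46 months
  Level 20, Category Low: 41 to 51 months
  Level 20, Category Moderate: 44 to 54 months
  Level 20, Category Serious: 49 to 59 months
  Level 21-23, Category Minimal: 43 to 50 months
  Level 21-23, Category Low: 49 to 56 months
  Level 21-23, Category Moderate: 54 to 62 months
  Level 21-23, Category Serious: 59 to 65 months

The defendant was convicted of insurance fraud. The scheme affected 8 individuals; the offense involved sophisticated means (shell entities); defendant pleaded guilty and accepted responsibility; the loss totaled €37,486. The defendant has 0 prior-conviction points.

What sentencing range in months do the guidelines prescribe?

30-39 months

Base offense level for insurance fraud: 12.
A1 applies (level before this adjustment is 12 ≥ 5, so +3): 12 + 3 = 15.
A2 applies (level before this adjustment is 15 ≥ 5, so +3): 15 + 3 = 18.
A5 applies: 18 − 2 = 16.
A6 applies: 16 + 1 = 17.
Final offense level: 17.
Criminal history: 0 prior points → Category Minimal (0-7).
Level 17 falls in the 14-19 band.
Grid: Level 14-19 × Category Minimal = 30-39 months.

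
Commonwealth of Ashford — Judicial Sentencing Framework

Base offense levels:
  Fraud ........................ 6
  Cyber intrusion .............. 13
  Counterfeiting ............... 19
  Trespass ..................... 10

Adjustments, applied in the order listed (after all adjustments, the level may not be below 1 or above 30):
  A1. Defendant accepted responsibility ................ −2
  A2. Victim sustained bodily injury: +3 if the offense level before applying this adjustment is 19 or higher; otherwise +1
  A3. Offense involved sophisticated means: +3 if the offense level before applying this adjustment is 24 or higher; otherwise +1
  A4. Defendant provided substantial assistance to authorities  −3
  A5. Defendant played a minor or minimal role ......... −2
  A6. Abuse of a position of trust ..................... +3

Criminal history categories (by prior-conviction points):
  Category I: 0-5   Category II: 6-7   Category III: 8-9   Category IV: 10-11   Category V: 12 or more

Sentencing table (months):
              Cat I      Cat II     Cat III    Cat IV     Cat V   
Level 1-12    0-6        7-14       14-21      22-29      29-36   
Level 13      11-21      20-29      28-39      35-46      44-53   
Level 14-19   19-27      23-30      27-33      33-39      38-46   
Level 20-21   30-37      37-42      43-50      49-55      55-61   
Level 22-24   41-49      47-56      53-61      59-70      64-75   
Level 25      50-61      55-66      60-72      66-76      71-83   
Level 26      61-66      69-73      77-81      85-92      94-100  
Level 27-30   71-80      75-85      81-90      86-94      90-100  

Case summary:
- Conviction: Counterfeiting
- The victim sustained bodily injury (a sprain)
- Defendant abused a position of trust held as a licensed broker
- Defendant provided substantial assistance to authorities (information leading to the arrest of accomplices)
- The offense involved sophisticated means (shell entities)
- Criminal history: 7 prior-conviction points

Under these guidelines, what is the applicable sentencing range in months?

47-56 months

Base offense level for counterfeiting: 19.
A2 applies (level before this adjustment is 19 ≥ 19, so +3): 19 + 3 = 22.
A3 applies (level before this adjustment is 22 < 24, so +1): 22 + 1 = 23.
A4 applies: 23 − 3 = 20.
A5 does not apply.
A6 applies: 20 + 3 = 23.
Final offense level: 23.
Criminal history: 7 prior points → Category II (6-7).
Level 23 falls in the 22-24 band.
Grid: Level 22-24 × Category II = 47-56 months.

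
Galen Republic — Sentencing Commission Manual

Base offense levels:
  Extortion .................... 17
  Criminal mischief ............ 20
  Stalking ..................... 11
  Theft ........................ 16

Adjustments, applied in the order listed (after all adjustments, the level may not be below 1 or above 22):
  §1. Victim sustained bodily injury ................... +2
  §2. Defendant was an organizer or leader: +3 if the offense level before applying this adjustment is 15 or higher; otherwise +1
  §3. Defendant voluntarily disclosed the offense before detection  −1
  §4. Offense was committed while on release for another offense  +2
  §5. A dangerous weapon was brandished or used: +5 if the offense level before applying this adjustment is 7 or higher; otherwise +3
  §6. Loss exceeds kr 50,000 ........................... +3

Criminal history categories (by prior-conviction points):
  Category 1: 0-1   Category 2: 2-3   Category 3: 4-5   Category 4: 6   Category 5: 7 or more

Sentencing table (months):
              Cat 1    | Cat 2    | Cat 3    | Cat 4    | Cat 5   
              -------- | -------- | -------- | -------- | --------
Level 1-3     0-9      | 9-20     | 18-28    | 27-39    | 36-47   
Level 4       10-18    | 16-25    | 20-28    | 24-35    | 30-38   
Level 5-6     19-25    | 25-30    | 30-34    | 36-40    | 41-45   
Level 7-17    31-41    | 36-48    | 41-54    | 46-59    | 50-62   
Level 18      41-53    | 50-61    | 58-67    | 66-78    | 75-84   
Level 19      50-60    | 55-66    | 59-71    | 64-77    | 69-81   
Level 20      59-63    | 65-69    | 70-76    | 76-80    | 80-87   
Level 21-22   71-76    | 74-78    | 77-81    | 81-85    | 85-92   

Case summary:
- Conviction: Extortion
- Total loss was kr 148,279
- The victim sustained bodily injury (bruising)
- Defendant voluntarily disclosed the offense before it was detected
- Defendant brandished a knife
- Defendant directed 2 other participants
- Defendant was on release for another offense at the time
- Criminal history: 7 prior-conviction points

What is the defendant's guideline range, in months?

Base offense level for extortion: 17.
§1 applies: 17 + 2 = 19.
§2 applies (level before this adjustment is 19 ≥ 15, so +3): 19 + 3 = 22.
§3 applies: 22 − 1 = 21.
§4 applies: 21 + 2 = 23.
§5 applies (level before this adjustment is 23 ≥ 7, so +5): 23 + 5 = 28.
§6 applies: 28 + 3 = 31.
Level 31 exceeds the maximum of 22; capped at 22.
Final offense level: 22.
Criminal history: 7 prior points → Category 5 (7+).
Level 22 falls in the 21-22 band.
Grid: Level 21-22 × Category 5 = 85-92 months.

85-92 months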